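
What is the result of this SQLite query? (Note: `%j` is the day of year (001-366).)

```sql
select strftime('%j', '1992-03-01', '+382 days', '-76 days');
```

001

First apply '+382 days', '-76 days': 1992-03-01 → 1993-01-01.
Day-of-year for 1993-01-01: days since 1993-01-01 inclusive = 1, zero-padded to 001.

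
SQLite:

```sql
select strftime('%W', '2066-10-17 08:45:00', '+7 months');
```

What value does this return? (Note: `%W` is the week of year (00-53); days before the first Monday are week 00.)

20

First apply '+7 months': 2066-10-17 08:45:00 → 2067-05-17 08:45:00.
2067-05-17 is a Tuesday. SQLite's %W counts Mondays since the year started; the result is 20.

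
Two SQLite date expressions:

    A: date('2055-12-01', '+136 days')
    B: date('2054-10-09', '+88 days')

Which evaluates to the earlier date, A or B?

B

A = 2056-04-15.
B = 2055-01-05.
B is earlier.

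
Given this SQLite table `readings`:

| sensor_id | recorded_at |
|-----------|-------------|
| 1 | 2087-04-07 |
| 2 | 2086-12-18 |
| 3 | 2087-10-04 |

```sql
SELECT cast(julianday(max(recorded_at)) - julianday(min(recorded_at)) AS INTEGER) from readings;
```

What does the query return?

MIN = 2086-12-18, MAX = 2087-10-04.
13 days remain in December 2086 after the 18th (31 − 18).
Full months from January 2087 through September 2087 contribute their day counts.
Then 4 days into October 2087.
Total: 13 + 31 + 28 + 31 + 30 + 31 + 30 + 31 + 31 + 30 + 4 = 290.

290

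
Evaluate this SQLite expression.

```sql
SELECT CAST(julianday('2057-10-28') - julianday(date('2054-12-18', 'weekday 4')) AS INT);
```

1039

`weekday 4` advances to the next Thursday; 2054-12-18 is a Friday, so it moves forward to 2054-12-24.
7 days remain in December 2054 after the 24th (31 − 24).
Full months from January 2055 through September 2057 contribute their day counts.
Then 28 days into October 2057.
Total: 7 + 31 + 28 + 31 + 30 + 31 + 30 + 31 + 31 + 30 + 31 + 30 + 31 + 31 + 29 + 31 + 30 + 31 + 30 + 31 + 31 + 30 + 31 + 30 + 31 + 31 + 28 + 31 + 30 + 31 + 30 + 31 + 31 + 30 + 28 = 1039.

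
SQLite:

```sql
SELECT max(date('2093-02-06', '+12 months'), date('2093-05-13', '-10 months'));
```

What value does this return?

date('2093-02-06', '+12 months') → 2094-02-06.
date('2093-05-13', '-10 months') → 2092-07-13.
Later of the two is 2094-02-06.

2094-02-06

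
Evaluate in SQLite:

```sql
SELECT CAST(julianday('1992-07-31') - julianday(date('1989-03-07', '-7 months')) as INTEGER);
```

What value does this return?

Adding -7 months to 1989-03-07 gives 1988-08-07.
24 days remain in August 1988 after the 7th (31 − 7).
Full months from September 1988 through June 1992 contribute their day counts.
Then 31 days into July 1992.
Total: 24 + 30 + 31 + 30 + 31 + 31 + 28 + 31 + 30 + 31 + 30 + 31 + 31 + 30 + 31 + 30 + 31 + 31 + 28 + 31 + 30 + 31 + 30 + 31 + 31 + 30 + 31 + 30 + 31 + 31 + 28 + 31 + 30 + 31 + 30 + 31 + 31 + 30 + 31 + 30 + 31 + 31 + 29 + 31 + 30 + 31 + 30 + 31 = 1454.

1454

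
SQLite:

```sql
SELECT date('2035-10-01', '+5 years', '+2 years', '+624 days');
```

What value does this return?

2044-06-16

Adding +5 years to 2035-10-01 gives 2040-10-01.
Adding +2 years to 2040-10-01 gives 2042-10-01.
Applying '+624 days' to 2042-10-01: counting 624 days forward gives 2044-06-16.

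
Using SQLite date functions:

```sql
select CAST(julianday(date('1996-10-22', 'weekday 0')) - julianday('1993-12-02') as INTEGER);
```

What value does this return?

1060

`weekday 0` advances to the next Sunday; 1996-10-22 is a Tuesday, so it moves forward to 1996-10-27.
29 days remain in December 1993 after the 2nd (31 − 2).
Full months from January 1994 through September 1996 contribute their day counts.
Then 27 days into October 1996.
Total: 29 + 31 + 28 + 31 + 30 + 31 + 30 + 31 + 31 + 30 + 31 + 30 + 31 + 31 + 28 + 31 + 30 + 31 + 30 + 31 + 31 + 30 + 31 + 30 + 31 + 31 + 29 + 31 + 30 + 31 + 30 + 31 + 31 + 30 + 27 = 1060.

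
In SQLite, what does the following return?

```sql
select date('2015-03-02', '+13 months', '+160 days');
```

2016-09-09

Adding +13 months to 2015-03-02 gives 2016-04-02.
Applying '+160 days' to 2016-04-02: counting 160 days forward gives 2016-09-09.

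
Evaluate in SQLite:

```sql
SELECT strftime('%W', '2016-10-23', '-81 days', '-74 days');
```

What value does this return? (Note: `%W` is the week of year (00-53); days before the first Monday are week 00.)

20

First apply '-81 days', '-74 days': 2016-10-23 → 2016-05-21.
2016-05-21 is a Saturday. SQLite's %W counts Mondays since the year started; the result is 20.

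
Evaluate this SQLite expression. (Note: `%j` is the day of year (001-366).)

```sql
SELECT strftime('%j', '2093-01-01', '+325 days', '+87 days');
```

First apply '+325 days', '+87 days': 2093-01-01 → 2094-02-17.
Day-of-year for 2094-02-17: days since 2094-01-01 inclusive = 48, zero-padded to 048.

048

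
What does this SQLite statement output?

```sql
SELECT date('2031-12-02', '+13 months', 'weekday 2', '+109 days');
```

2033-04-23

Adding +13 months to 2031-12-02 gives 2033-01-02.
`weekday 2` advances to the next Tuesday; 2033-01-02 is a Sunday, so it moves forward to 2033-01-04.
Applying '+109 days' to 2033-01-04: counting 109 days forward gives 2033-04-23.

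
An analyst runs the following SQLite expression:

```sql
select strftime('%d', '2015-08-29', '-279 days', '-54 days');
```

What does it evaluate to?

30

First apply '-279 days', '-54 days': 2015-08-29 → 2014-09-30.
`%d` extracts the 2-digit day of month: 30.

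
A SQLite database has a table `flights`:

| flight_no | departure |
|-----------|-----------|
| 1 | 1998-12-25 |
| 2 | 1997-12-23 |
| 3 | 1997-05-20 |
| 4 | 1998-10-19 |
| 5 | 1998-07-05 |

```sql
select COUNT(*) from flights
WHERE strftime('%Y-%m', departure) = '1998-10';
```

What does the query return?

Rows with year-month 1998-10: 1998-10-19 → 1.

1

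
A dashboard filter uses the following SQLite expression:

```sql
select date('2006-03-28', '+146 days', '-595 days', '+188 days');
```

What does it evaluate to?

2005-07-10

Applying '+146 days' to 2006-03-28: counting 146 days forward gives 2006-08-21.
Applying '-595 days' to 2006-08-21: counting 595 days back gives 2005-01-03.
Applying '+188 days' to 2005-01-03: counting 188 days forward gives 2005-07-10.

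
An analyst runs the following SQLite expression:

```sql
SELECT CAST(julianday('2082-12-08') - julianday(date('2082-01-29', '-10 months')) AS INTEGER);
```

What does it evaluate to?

619

Adding -10 months to 2082-01-29 gives 2081-03-29.
2 days remain in March 2081 after the 29th (31 − 29).
Full months from April 2081 through November 2082 contribute their day counts.
Then 8 days into December 2082.
Total: 2 + 30 + 31 + 30 + 31 + 31 + 30 + 31 + 30 + 31 + 31 + 28 + 31 + 30 + 31 + 30 + 31 + 31 + 30 + 31 + 30 + 8 = 619.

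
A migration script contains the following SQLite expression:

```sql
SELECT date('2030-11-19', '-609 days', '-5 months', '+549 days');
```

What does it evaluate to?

Applying '-609 days' to 2030-11-19: counting 609 days back gives 2029-03-20.
Adding -5 months to 2029-03-20 gives 2028-10-20.
Applying '+549 days' to 2028-10-20: counting 549 days forward gives 2030-04-22.

2030-04-22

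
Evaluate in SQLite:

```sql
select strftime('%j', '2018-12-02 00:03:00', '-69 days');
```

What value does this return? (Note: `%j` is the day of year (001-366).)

267

First apply '-69 days': 2018-12-02 00:03:00 → 2018-09-24 00:03:00.
Day-of-year for 2018-09-24: days since 2018-01-01 inclusive = 267, zero-padded to 267.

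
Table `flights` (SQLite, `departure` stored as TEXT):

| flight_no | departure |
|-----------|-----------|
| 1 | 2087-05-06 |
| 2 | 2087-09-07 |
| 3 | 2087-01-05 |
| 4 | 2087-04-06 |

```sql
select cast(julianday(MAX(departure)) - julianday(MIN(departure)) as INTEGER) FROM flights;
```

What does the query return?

245

MIN = 2087-01-05, MAX = 2087-09-07.
26 days remain in January 2087 after the 5th (31 − 5).
Full months from February 2087 through August 2087 contribute their day counts.
Then 7 days into September 2087.
Total: 26 + 28 + 31 + 30 + 31 + 30 + 31 + 31 + 7 = 245.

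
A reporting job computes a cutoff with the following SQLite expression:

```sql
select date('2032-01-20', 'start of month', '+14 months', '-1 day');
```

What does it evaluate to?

2033-02-28

`start of month` rewinds 2032-01-20 to 2032-01-01.
Adding +14 months to 2032-01-01 gives 2033-03-01.
Going back 1 day from 2033-03-01 reaches 2033-02-28 (last day of February, 28 days).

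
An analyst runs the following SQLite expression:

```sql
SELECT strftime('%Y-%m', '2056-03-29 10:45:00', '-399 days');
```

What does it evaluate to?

2055-02

First apply '-399 days': 2056-03-29 10:45:00 → 2055-02-24 10:45:00.
`%Y-%m` extracts the year-month: 2055-02.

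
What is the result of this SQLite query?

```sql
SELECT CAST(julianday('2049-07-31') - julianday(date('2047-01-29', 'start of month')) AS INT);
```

942

`start of month` rewinds 2047-01-29 to 2047-01-01.
30 days remain in January 2047 after the 1st (31 − 1).
Full months from February 2047 through June 2049 contribute their day counts.
Then 31 days into July 2049.
Total: 30 + 28 + 31 + 30 + 31 + 30 + 31 + 31 + 30 + 31 + 30 + 31 + 31 + 29 + 31 + 30 + 31 + 30 + 31 + 31 + 30 + 31 + 30 + 31 + 31 + 28 + 31 + 30 + 31 + 30 + 31 = 942.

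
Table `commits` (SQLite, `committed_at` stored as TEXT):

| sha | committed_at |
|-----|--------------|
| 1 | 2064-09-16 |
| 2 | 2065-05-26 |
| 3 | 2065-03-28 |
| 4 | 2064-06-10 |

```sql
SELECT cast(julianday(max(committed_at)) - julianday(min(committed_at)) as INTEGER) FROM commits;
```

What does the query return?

350

MIN = 2064-06-10, MAX = 2065-05-26.
20 days remain in June 2064 after the 10th (30 − 10).
Full months from July 2064 through April 2065 contribute their day counts.
Then 26 days into May 2065.
Total: 20 + 31 + 31 + 30 + 31 + 30 + 31 + 31 + 28 + 31 + 30 + 26 = 350.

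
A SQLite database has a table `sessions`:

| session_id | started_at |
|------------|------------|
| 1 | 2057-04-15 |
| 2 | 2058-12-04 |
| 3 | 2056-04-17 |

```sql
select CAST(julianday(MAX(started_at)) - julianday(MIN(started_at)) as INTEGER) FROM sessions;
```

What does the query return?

961

MIN = 2056-04-17, MAX = 2058-12-04.
13 days remain in April 2056 after the 17th (30 − 17).
Full months from May 2056 through November 2058 contribute their day counts.
Then 4 days into December 2058.
Total: 13 + 31 + 30 + 31 + 31 + 30 + 31 + 30 + 31 + 31 + 28 + 31 + 30 + 31 + 30 + 31 + 31 + 30 + 31 + 30 + 31 + 31 + 28 + 31 + 30 + 31 + 30 + 31 + 31 + 30 + 31 + 30 + 4 = 961.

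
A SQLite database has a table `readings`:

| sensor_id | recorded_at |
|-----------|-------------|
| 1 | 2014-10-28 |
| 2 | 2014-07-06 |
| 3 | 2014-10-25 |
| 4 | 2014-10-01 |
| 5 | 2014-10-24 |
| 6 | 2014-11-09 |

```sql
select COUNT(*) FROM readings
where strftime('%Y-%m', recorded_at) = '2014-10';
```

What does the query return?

Rows with year-month 2014-10: 2014-10-28, 2014-10-25, 2014-10-01, 2014-10-24 → 4.

4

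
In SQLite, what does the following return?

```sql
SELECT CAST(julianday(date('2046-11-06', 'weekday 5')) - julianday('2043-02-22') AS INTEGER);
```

1356

`weekday 5` advances to the next Friday; 2046-11-06 is a Tuesday, so it moves forward to 2046-11-09.
6 days remain in February 2043 after the 22nd (28 − 22).
Full months from March 2043 through October 2046 contribute their day counts.
Then 9 days into November 2046.
Total: 6 + 31 + 30 + 31 + 30 + 31 + 31 + 30 + 31 + 30 + 31 + 31 + 29 + 31 + 30 + 31 + 30 + 31 + 31 + 30 + 31 + 30 + 31 + 31 + 28 + 31 + 30 + 31 + 30 + 31 + 31 + 30 + 31 + 30 + 31 + 31 + 28 + 31 + 30 + 31 + 30 + 31 + 31 + 30 + 31 + 9 = 1356.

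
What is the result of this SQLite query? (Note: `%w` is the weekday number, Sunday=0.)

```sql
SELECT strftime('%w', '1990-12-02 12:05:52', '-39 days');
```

3

First apply '-39 days': 1990-12-02 12:05:52 → 1990-10-24 12:05:52.
1990-10-24 is a Wednesday; with Sunday=0 that is 3.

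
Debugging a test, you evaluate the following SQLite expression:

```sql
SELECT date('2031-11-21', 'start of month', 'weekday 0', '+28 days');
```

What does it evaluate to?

`start of month` rewinds 2031-11-21 to 2031-11-01.
`weekday 0` advances to the next Sunday; 2031-11-01 is a Saturday, so it moves forward to 2031-11-02.
Advancing 28 more days within November lands on 2031-11-30.

2031-11-30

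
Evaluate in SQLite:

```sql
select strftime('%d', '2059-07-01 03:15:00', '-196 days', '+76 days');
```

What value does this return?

First apply '-196 days', '+76 days': 2059-07-01 03:15:00 → 2059-03-03 03:15:00.
`%d` extracts the 2-digit day of month: 03.

03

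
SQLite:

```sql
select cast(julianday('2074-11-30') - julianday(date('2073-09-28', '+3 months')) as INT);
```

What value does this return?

337

Adding +3 months to 2073-09-28 gives 2073-12-28.
3 days remain in December 2073 after the 28th (31 − 28).
Full months from January 2074 through October 2074 contribute their day counts.
Then 30 days into November 2074.
Total: 3 + 31 + 28 + 31 + 30 + 31 + 30 + 31 + 31 + 30 + 31 + 30 = 337.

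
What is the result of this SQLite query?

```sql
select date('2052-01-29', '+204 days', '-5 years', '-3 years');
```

Applying '+204 days' to 2052-01-29: counting 204 days forward gives 2052-08-20.
Adding -5 years to 2052-08-20 gives 2047-08-20.
Adding -3 years to 2047-08-20 gives 2044-08-20.

2044-08-20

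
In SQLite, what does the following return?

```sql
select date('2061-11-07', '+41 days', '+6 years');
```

2067-12-18

Applying '+41 days' to 2061-11-07: counting 41 days forward gives 2061-12-18.
Adding +6 years to 2061-12-18 gives 2067-12-18.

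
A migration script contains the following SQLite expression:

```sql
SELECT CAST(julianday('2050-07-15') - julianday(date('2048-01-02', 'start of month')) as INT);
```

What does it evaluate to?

`start of month` rewinds 2048-01-02 to 2048-01-01.
30 days remain in January 2048 after the 1st (31 − 1).
Full months from February 2048 through June 2050 contribute their day counts.
Then 15 days into July 2050.
Total: 30 + 29 + 31 + 30 + 31 + 30 + 31 + 31 + 30 + 31 + 30 + 31 + 31 + 28 + 31 + 30 + 31 + 30 + 31 + 31 + 30 + 31 + 30 + 31 + 31 + 28 + 31 + 30 + 31 + 30 + 15 = 926.

926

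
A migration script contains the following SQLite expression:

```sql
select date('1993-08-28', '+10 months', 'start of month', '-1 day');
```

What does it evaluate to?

Adding +10 months to 1993-08-28 gives 1994-06-28.
`start of month` rewinds 1994-06-28 to 1994-06-01.
Going back 1 day from 1994-06-01 reaches 1994-05-31 (last day of May, 31 days).

1994-05-31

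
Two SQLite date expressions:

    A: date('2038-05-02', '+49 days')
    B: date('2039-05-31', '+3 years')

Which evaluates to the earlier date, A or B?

A

A = 2038-06-20.
B = 2042-05-31.
A is earlier.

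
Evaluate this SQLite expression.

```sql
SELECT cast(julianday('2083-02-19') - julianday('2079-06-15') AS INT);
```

1345

15 days remain in June 2079 after the 15th (30 − 15).
Full months from July 2079 through January 2083 contribute their day counts.
Then 19 days into February 2083.
Total: 15 + 31 + 31 + 30 + 31 + 30 + 31 + 31 + 29 + 31 + 30 + 31 + 30 + 31 + 31 + 30 + 31 + 30 + 31 + 31 + 28 + 31 + 30 + 31 + 30 + 31 + 31 + 30 + 31 + 30 + 31 + 31 + 28 + 31 + 30 + 31 + 30 + 31 + 31 + 30 + 31 + 30 + 31 + 31 + 19 = 1345.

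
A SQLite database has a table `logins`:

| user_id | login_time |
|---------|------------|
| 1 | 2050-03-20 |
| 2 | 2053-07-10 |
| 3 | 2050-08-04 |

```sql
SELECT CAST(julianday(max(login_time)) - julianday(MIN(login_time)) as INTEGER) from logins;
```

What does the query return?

MIN = 2050-03-20, MAX = 2053-07-10.
11 days remain in March 2050 after the 20th (31 − 20).
Full months from April 2050 through June 2053 contribute their day counts.
Then 10 days into July 2053.
Total: 11 + 30 + 31 + 30 + 31 + 31 + 30 + 31 + 30 + 31 + 31 + 28 + 31 + 30 + 31 + 30 + 31 + 31 + 30 + 31 + 30 + 31 + 31 + 29 + 31 + 30 + 31 + 30 + 31 + 31 + 30 + 31 + 30 + 31 + 31 + 28 + 31 + 30 + 31 + 30 + 10 = 1208.

1208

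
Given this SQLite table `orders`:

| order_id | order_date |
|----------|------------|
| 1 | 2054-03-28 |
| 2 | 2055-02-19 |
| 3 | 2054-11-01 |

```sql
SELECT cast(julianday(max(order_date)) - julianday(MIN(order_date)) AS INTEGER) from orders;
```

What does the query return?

MIN = 2054-03-28, MAX = 2055-02-19.
3 days remain in March 2054 after the 28th (31 − 28).
Full months from April 2054 through January 2055 contribute their day counts.
Then 19 days into February 2055.
Total: 3 + 30 + 31 + 30 + 31 + 31 + 30 + 31 + 30 + 31 + 31 + 19 = 328.

328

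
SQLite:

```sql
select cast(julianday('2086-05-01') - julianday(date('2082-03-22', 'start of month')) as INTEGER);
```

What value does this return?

`start of month` rewinds 2082-03-22 to 2082-03-01.
30 days remain in March 2082 after the 1st (31 − 1).
Full months from April 2082 through April 2086 contribute their day counts.
Then 1 day into May 2086.
Total: 30 + 30 + 31 + 30 + 31 + 31 + 30 + 31 + 30 + 31 + 31 + 28 + 31 + 30 + 31 + 30 + 31 + 31 + 30 + 31 + 30 + 31 + 31 + 29 + 31 + 30 + 31 + 30 + 31 + 31 + 30 + 31 + 30 + 31 + 31 + 28 + 31 + 30 + 31 + 30 + 31 + 31 + 30 + 31 + 30 + 31 + 31 + 28 + 31 + 30 + 1 = 1522.

1522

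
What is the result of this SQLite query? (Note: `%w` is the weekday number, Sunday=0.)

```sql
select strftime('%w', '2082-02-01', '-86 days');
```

First apply '-86 days': 2082-02-01 → 2081-11-07.
2081-11-07 is a Friday; with Sunday=0 that is 5.

5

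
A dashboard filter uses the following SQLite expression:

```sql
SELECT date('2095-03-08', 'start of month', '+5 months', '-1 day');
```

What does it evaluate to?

`start of month` rewinds 2095-03-08 to 2095-03-01.
Adding +5 months to 2095-03-01 gives 2095-08-01.
Going back 1 day from 2095-08-01 reaches 2095-07-31 (last day of July, 31 days).

2095-07-31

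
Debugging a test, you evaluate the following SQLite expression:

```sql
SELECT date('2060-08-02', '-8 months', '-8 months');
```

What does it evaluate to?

2059-04-02

Adding -8 months to 2060-08-02 gives 2059-12-02.
Adding -8 months to 2059-12-02 gives 2059-04-02.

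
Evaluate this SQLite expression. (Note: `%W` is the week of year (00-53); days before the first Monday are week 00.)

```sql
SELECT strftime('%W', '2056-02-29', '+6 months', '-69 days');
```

First apply '+6 months', '-69 days': 2056-02-29 → 2056-06-21.
2056-06-21 is a Wednesday. SQLite's %W counts Mondays since the year started; the result is 25.

25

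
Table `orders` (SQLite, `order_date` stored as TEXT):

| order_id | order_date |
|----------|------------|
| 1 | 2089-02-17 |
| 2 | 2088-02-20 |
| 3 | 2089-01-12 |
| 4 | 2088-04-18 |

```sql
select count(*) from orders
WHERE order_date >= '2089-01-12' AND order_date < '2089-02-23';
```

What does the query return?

2

Rows in [2089-01-12, 2089-02-23): 2089-02-17, 2089-01-12 → 2 rows.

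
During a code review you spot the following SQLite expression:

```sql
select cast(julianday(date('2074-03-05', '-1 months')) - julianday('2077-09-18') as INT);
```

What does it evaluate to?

-1321

Adding -1 month to 2074-03-05 gives 2074-02-05.
23 days remain in February 2074 after the 5th (28 − 5).
Full months from March 2074 through August 2077 contribute their day counts.
Then 18 days into September 2077.
Total: 23 + 31 + 30 + 31 + 30 + 31 + 31 + 30 + 31 + 30 + 31 + 31 + 28 + 31 + 30 + 31 + 30 + 31 + 31 + 30 + 31 + 30 + 31 + 31 + 29 + 31 + 30 + 31 + 30 + 31 + 31 + 30 + 31 + 30 + 31 + 31 + 28 + 31 + 30 + 31 + 30 + 31 + 31 + 18 = 1321.
The subtraction is earlier − later, so the result is −1321 → -1321.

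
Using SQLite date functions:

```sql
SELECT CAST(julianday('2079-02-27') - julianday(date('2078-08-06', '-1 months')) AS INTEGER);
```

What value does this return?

Adding -1 month to 2078-08-06 gives 2078-07-06.
25 days remain in July 2078 after the 6th (31 − 6).
Full months from August 2078 through January 2079 contribute their day counts.
Then 27 days into February 2079.
Total: 25 + 31 + 30 + 31 + 30 + 31 + 31 + 27 = 236.

236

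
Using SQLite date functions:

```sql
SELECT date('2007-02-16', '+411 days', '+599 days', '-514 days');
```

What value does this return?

2008-06-26

Applying '+411 days' to 2007-02-16: counting 411 days forward gives 2008-04-02.
Applying '+599 days' to 2008-04-02: counting 599 days forward gives 2009-11-22.
Applying '-514 days' to 2009-11-22: counting 514 days back gives 2008-06-26.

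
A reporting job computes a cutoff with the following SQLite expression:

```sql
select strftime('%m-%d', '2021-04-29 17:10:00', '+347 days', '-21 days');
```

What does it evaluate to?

First apply '+347 days', '-21 days': 2021-04-29 17:10:00 → 2022-03-21 17:10:00.
`%m-%d` extracts the month-day: 03-21.

03-21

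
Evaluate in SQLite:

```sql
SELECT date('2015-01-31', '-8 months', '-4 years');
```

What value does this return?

Adding -8 months to 2015-01-31 gives 2014-05-31.
Adding -4 years to 2014-05-31 gives 2010-05-31.

2010-05-31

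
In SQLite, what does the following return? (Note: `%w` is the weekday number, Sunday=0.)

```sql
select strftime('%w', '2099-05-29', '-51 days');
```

First apply '-51 days': 2099-05-29 → 2099-04-08.
2099-04-08 is a Wednesday; with Sunday=0 that is 3.

3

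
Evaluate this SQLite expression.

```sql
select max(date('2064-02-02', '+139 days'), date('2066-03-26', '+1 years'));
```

2067-03-26

date('2064-02-02', '+139 days') → 2064-06-20.
date('2066-03-26', '+1 years') → 2067-03-26.
Later of the two is 2067-03-26.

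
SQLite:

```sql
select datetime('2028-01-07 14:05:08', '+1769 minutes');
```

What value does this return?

2028-01-08 19:34:08

1769 minutes = 29h 29m; +1769 minutes from 2028-01-07 14:05:08 is 2028-01-08 19:34:08 (crosses midnight).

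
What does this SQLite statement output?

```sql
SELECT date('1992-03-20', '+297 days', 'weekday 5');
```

1993-01-15

Applying '+297 days' to 1992-03-20: counting 297 days forward gives 1993-01-11.
`weekday 5` advances to the next Friday; 1993-01-11 is a Monday, so it moves forward to 1993-01-15.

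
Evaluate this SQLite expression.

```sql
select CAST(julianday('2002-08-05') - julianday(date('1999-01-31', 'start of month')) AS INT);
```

`start of month` rewinds 1999-01-31 to 1999-01-01.
30 days remain in January 1999 after the 1st (31 − 1).
Full months from February 1999 through July 2002 contribute their day counts.
Then 5 days into August 2002.
Total: 30 + 28 + 31 + 30 + 31 + 30 + 31 + 31 + 30 + 31 + 30 + 31 + 31 + 29 + 31 + 30 + 31 + 30 + 31 + 31 + 30 + 31 + 30 + 31 + 31 + 28 + 31 + 30 + 31 + 30 + 31 + 31 + 30 + 31 + 30 + 31 + 31 + 28 + 31 + 30 + 31 + 30 + 31 + 5 = 1312.

1312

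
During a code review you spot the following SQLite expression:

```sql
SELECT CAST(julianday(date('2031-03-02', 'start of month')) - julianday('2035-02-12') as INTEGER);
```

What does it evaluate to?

`start of month` rewinds 2031-03-02 to 2031-03-01.
30 days remain in March 2031 after the 1st (31 − 1).
Full months from April 2031 through January 2035 contribute their day counts.
Then 12 days into February 2035.
Total: 30 + 30 + 31 + 30 + 31 + 31 + 30 + 31 + 30 + 31 + 31 + 29 + 31 + 30 + 31 + 30 + 31 + 31 + 30 + 31 + 30 + 31 + 31 + 28 + 31 + 30 + 31 + 30 + 31 + 31 + 30 + 31 + 30 + 31 + 31 + 28 + 31 + 30 + 31 + 30 + 31 + 31 + 30 + 31 + 30 + 31 + 31 + 12 = 1444.
The subtraction is earlier − later, so the result is −1444 → -1444.

-1444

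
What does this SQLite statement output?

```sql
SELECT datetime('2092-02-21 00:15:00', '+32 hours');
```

+32 hours from 2092-02-21 00:15:00 is 2092-02-22 08:15:00 (crosses midnight).

2092-02-22 08:15:00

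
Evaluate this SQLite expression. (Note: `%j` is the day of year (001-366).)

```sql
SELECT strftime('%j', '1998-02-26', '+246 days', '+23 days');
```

First apply '+246 days', '+23 days': 1998-02-26 → 1998-11-22.
Day-of-year for 1998-11-22: days since 1998-01-01 inclusive = 326, zero-padded to 326.

326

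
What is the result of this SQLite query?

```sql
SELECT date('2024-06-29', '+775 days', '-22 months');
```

Applying '+775 days' to 2024-06-29: counting 775 days forward gives 2026-08-13.
Adding -22 months to 2026-08-13 gives 2024-10-13.

2024-10-13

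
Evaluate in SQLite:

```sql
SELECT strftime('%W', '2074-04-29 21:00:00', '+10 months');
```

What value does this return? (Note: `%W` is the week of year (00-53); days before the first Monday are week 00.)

08

First apply '+10 months': 2074-04-29 21:00:00 → 2075-03-01 21:00:00.
2075-03-01 is a Friday. SQLite's %W counts Mondays since the year started; the result is 08.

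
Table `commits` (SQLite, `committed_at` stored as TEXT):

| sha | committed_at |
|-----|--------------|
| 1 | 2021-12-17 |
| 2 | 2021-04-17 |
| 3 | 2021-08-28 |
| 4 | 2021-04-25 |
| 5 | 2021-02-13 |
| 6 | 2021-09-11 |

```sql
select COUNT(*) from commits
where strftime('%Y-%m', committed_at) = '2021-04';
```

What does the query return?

Rows with year-month 2021-04: 2021-04-17, 2021-04-25 → 2.

2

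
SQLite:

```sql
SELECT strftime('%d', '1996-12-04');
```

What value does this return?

04

`%d` extracts the 2-digit day of month: 04.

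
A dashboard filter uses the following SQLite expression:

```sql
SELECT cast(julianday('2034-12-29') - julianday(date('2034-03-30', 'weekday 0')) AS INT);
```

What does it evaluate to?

`weekday 0` advances to the next Sunday; 2034-03-30 is a Thursday, so it moves forward to 2034-04-02.
28 days remain in April 2034 after the 2nd (30 − 2).
Full months from May 2034 through November 2034 contribute their day counts.
Then 29 days into December 2034.
Total: 28 + 31 + 30 + 31 + 31 + 30 + 31 + 30 + 29 = 271.

271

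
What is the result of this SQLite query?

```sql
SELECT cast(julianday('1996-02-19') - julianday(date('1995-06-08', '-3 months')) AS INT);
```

Adding -3 months to 1995-06-08 gives 1995-03-08.
23 days remain in March 1995 after the 8th (31 − 8).
Full months from April 1995 through January 1996 contribute their day counts.
Then 19 days into February 1996.
Total: 23 + 30 + 31 + 30 + 31 + 31 + 30 + 31 + 30 + 31 + 31 + 19 = 348.

348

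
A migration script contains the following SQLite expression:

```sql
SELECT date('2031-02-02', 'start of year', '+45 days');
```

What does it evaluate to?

2031-02-15

`start of year` rewinds 2031-02-02 to 2031-01-01.
Applying '+45 days' to 2031-01-01: counting 45 days forward gives 2031-02-15.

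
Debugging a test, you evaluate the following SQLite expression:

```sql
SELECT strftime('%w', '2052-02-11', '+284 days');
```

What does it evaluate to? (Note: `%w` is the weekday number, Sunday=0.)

4

First apply '+284 days': 2052-02-11 → 2052-11-21.
2052-11-21 is a Thursday; with Sunday=0 that is 4.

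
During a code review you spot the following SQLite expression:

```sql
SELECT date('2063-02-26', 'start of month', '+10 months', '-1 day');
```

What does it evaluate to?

`start of month` rewinds 2063-02-26 to 2063-02-01.
Adding +10 months to 2063-02-01 gives 2063-12-01.
Going back 1 day from 2063-12-01 reaches 2063-11-30 (last day of November, 30 days).

2063-11-30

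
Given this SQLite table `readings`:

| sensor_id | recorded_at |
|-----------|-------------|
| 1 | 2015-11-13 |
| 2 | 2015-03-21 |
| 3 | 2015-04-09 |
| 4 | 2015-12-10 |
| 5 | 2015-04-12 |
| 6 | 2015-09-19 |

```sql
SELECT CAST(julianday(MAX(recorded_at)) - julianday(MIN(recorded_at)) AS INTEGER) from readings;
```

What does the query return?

264

MIN = 2015-03-21, MAX = 2015-12-10.
10 days remain in March 2015 after the 21st (31 − 21).
Full months from April 2015 through November 2015 contribute their day counts.
Then 10 days into December 2015.
Total: 10 + 30 + 31 + 30 + 31 + 31 + 30 + 31 + 30 + 10 = 264.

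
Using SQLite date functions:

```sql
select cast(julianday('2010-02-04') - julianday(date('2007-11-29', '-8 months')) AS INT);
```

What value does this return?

Adding -8 months to 2007-11-29 gives 2007-03-29.
2 days remain in March 2007 after the 29th (31 − 29).
Full months from April 2007 through January 2010 contribute their day counts.
Then 4 days into February 2010.
Total: 2 + 30 + 31 + 30 + 31 + 31 + 30 + 31 + 30 + 31 + 31 + 29 + 31 + 30 + 31 + 30 + 31 + 31 + 30 + 31 + 30 + 31 + 31 + 28 + 31 + 30 + 31 + 30 + 31 + 31 + 30 + 31 + 30 + 31 + 31 + 4 = 1043.

1043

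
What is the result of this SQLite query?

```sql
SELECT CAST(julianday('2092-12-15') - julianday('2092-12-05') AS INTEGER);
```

Both dates are in December 2092: 15 − 5 = 10.

10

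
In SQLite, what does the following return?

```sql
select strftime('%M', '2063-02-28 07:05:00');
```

`%M` extracts the 2-digit minute: 05.

05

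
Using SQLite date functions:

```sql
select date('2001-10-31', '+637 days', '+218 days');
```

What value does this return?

2004-03-04

Applying '+637 days' to 2001-10-31: counting 637 days forward gives 2003-07-30.
Applying '+218 days' to 2003-07-30: counting 218 days forward gives 2004-03-04.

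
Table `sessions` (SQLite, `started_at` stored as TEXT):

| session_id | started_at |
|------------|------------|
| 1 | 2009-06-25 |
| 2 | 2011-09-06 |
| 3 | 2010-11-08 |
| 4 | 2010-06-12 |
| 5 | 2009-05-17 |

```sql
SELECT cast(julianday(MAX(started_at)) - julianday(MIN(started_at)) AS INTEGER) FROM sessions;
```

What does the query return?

MIN = 2009-05-17, MAX = 2011-09-06.
14 days remain in May 2009 after the 17th (31 − 17).
Full months from June 2009 through August 2011 contribute their day counts.
Then 6 days into September 2011.
Total: 14 + 30 + 31 + 31 + 30 + 31 + 30 + 31 + 31 + 28 + 31 + 30 + 31 + 30 + 31 + 31 + 30 + 31 + 30 + 31 + 31 + 28 + 31 + 30 + 31 + 30 + 31 + 31 + 6 = 842.

842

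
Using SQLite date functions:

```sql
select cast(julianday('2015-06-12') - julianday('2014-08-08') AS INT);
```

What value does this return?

23 days remain in August 2014 after the 8th (31 − 8).
Full months from September 2014 through May 2015 contribute their day counts.
Then 12 days into June 2015.
Total: 23 + 30 + 31 + 30 + 31 + 31 + 28 + 31 + 30 + 31 + 12 = 308.

308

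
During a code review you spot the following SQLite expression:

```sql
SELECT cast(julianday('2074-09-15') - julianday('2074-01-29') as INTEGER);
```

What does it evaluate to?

229

2 days remain in January 2074 after the 29th (31 − 29).
Full months from February 2074 through August 2074 contribute their day counts.
Then 15 days into September 2074.
Total: 2 + 28 + 31 + 30 + 31 + 30 + 31 + 31 + 15 = 229.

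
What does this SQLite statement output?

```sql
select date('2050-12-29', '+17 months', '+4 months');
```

Adding +17 months to 2050-12-29 gives 2052-05-29.
Adding +4 months to 2052-05-29 gives 2052-09-29.

2052-09-29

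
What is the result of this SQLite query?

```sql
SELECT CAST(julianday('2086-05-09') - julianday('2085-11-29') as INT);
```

1 day remains in November 2085 after the 29th (30 − 29).
December 2085: 31 days.
January 2086: 31 days.
February 2086: 28 days.
March 2086: 31 days.
April 2086: 30 days.
Then 9 days into May 2086.
Total: 1 + 31 + 31 + 28 + 31 + 30 + 9 = 161.

161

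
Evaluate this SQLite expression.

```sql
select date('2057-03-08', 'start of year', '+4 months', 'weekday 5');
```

2057-05-04

`start of year` rewinds 2057-03-08 to 2057-01-01.
Adding +4 months to 2057-01-01 gives 2057-05-01.
`weekday 5` advances to the next Friday; 2057-05-01 is a Tuesday, so it moves forward to 2057-05-04.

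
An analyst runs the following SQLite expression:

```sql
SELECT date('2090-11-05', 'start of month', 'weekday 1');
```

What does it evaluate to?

2090-11-06

`start of month` rewinds 2090-11-05 to 2090-11-01.
`weekday 1` advances to the next Monday; 2090-11-01 is a Wednesday, so it moves forward to 2090-11-06.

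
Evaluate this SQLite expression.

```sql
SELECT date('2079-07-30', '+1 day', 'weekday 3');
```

Advancing 1 more day within July lands on 2079-07-31.
`weekday 3` advances to the next Wednesday; 2079-07-31 is a Monday, so it moves forward to 2079-08-02.

2079-08-02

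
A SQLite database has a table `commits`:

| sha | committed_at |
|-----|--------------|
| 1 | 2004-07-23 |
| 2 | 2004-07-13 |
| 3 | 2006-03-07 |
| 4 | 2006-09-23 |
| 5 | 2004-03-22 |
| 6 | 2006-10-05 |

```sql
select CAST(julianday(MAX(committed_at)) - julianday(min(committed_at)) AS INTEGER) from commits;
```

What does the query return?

MIN = 2004-03-22, MAX = 2006-10-05.
9 days remain in March 2004 after the 22nd (31 − 22).
Full months from April 2004 through September 2006 contribute their day counts.
Then 5 days into October 2006.
Total: 9 + 30 + 31 + 30 + 31 + 31 + 30 + 31 + 30 + 31 + 31 + 28 + 31 + 30 + 31 + 30 + 31 + 31 + 30 + 31 + 30 + 31 + 31 + 28 + 31 + 30 + 31 + 30 + 31 + 31 + 30 + 5 = 927.

927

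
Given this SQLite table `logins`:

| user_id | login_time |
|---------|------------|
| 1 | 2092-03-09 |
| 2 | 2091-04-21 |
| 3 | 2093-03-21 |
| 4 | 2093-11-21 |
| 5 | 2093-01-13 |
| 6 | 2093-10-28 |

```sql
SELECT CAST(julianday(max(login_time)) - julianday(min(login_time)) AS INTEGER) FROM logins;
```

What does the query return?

MIN = 2091-04-21, MAX = 2093-11-21.
9 days remain in April 2091 after the 21st (30 − 21).
Full months from May 2091 through October 2093 contribute their day counts.
Then 21 days into November 2093.
Total: 9 + 31 + 30 + 31 + 31 + 30 + 31 + 30 + 31 + 31 + 29 + 31 + 30 + 31 + 30 + 31 + 31 + 30 + 31 + 30 + 31 + 31 + 28 + 31 + 30 + 31 + 30 + 31 + 31 + 30 + 31 + 21 = 945.

945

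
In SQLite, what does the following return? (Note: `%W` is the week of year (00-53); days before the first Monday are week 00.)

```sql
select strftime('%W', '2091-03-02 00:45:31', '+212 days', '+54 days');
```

First apply '+212 days', '+54 days': 2091-03-02 00:45:31 → 2091-11-23 00:45:31.
2091-11-23 is a Friday. SQLite's %W counts Mondays since the year started; the result is 47.

47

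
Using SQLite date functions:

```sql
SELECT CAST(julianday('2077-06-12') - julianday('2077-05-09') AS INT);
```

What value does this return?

22 days remain in May 2077 after the 9th (31 − 9).
Then 12 days into June 2077.
Total: 22 + 12 = 34.

34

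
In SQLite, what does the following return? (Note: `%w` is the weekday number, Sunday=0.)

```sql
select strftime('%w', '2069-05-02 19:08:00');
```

2069-05-02 is a Thursday; with Sunday=0 that is 4.

4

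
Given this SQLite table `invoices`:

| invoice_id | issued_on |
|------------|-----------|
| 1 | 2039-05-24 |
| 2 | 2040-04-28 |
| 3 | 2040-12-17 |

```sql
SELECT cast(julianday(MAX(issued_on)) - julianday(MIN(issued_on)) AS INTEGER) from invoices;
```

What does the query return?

573

MIN = 2039-05-24, MAX = 2040-12-17.
7 days remain in May 2039 after the 24th (31 − 24).
Full months from June 2039 through November 2040 contribute their day counts.
Then 17 days into December 2040.
Total: 7 + 30 + 31 + 31 + 30 + 31 + 30 + 31 + 31 + 29 + 31 + 30 + 31 + 30 + 31 + 31 + 30 + 31 + 30 + 17 = 573.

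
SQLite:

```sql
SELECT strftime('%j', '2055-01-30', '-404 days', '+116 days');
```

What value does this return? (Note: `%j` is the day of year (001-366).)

First apply '-404 days', '+116 days': 2055-01-30 → 2054-04-17.
Day-of-year for 2054-04-17: days since 2054-01-01 inclusive = 107, zero-padded to 107.

107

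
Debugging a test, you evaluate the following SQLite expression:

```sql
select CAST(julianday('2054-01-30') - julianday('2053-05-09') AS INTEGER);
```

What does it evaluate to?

266

22 days remain in May 2053 after the 9th (31 − 9).
Full months from June 2053 through December 2053 contribute their day counts.
Then 30 days into January 2054.
Total: 22 + 30 + 31 + 31 + 30 + 31 + 30 + 31 + 30 = 266.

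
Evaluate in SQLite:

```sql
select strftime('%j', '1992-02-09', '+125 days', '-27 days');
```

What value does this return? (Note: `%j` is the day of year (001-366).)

138

First apply '+125 days', '-27 days': 1992-02-09 → 1992-05-17.
Day-of-year for 1992-05-17: days since 1992-01-01 inclusive = 138, zero-padded to 138.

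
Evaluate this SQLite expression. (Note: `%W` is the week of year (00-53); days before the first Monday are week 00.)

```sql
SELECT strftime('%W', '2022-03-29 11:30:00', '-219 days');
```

33

First apply '-219 days': 2022-03-29 11:30:00 → 2021-08-22 11:30:00.
2021-08-22 is a Sunday. SQLite's %W counts Mondays since the year started; the result is 33.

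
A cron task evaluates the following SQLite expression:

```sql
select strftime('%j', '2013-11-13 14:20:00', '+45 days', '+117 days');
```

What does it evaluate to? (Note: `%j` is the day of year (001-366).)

114

First apply '+45 days', '+117 days': 2013-11-13 14:20:00 → 2014-04-24 14:20:00.
Day-of-year for 2014-04-24: days since 2014-01-01 inclusive = 114, zero-padded to 114.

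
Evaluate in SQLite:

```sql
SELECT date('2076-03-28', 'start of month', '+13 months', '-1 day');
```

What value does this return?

2077-03-31

`start of month` rewinds 2076-03-28 to 2076-03-01.
Adding +13 months to 2076-03-01 gives 2077-04-01.
Going back 1 day from 2077-04-01 reaches 2077-03-31 (last day of March, 31 days).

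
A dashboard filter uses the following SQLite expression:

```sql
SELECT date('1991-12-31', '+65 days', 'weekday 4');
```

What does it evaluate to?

Applying '+65 days' to 1991-12-31: counting 65 days forward gives 1992-03-05.
`weekday 4` advances to the next Thursday; 1992-03-05 is already a Thursday, so it stays at 1992-03-05.

1992-03-05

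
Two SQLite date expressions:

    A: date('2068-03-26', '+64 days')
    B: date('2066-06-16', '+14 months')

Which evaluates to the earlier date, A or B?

B

A = 2068-05-29.
B = 2067-08-16.
B is earlier.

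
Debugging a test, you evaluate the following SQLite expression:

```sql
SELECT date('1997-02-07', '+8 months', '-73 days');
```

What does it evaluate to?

1997-07-26

Adding +8 months to 1997-02-07 gives 1997-10-07.
Applying '-73 days' to 1997-10-07: counting 73 days back gives 1997-07-26.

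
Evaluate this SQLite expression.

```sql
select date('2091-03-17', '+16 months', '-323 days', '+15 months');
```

2092-11-29

Adding +16 months to 2091-03-17 gives 2092-07-17.
Applying '-323 days' to 2092-07-17: counting 323 days back gives 2091-08-29.
Adding +15 months to 2091-08-29 gives 2092-11-29.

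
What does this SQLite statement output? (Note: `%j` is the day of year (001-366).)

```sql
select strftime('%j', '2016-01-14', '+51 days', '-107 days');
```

First apply '+51 days', '-107 days': 2016-01-14 → 2015-11-19.
Day-of-year for 2015-11-19: days since 2015-01-01 inclusive = 323, zero-padded to 323.

323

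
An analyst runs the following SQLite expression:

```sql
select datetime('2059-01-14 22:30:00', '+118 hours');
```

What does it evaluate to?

2059-01-19 20:30:00

+118 hours from 2059-01-14 22:30:00 is 2059-01-19 20:30:00 (crosses midnight).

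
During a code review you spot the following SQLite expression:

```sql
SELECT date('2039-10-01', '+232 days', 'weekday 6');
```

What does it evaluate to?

2040-05-26

Applying '+232 days' to 2039-10-01: counting 232 days forward gives 2040-05-20.
`weekday 6` advances to the next Saturday; 2040-05-20 is a Sunday, so it moves forward to 2040-05-26.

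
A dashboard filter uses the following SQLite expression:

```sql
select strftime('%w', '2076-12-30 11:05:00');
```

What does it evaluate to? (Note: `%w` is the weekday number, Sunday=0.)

2076-12-30 is a Wednesday; with Sunday=0 that is 3.

3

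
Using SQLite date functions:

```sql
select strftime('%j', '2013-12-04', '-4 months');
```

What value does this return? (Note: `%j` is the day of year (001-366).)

216

First apply '-4 months': 2013-12-04 → 2013-08-04.
Day-of-year for 2013-08-04: days since 2013-01-01 inclusive = 216, zero-padded to 216.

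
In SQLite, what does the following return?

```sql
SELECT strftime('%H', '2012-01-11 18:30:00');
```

18

`%H` extracts the 2-digit hour (00-23): 18.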